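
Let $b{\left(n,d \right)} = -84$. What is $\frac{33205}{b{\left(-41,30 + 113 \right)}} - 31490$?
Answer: $- \frac{2678365}{84} \approx -31885.0$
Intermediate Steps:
$\frac{33205}{b{\left(-41,30 + 113 \right)}} - 31490 = \frac{33205}{-84} - 31490 = 33205 \left(- \frac{1}{84}\right) - 31490 = - \frac{33205}{84} - 31490 = - \frac{2678365}{84}$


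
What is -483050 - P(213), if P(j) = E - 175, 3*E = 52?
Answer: -1448677/3 ≈ -4.8289e+5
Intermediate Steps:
E = 52/3 (E = (1/3)*52 = 52/3 ≈ 17.333)
P(j) = -473/3 (P(j) = 52/3 - 175 = -473/3)
-483050 - P(213) = -483050 - 1*(-473/3) = -483050 + 473/3 = -1448677/3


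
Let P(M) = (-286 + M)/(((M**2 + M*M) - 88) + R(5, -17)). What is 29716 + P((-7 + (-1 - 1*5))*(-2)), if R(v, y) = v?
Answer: 37709344/1269 ≈ 29716.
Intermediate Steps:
P(M) = (-286 + M)/(-83 + 2*M**2) (P(M) = (-286 + M)/(((M**2 + M*M) - 88) + 5) = (-286 + M)/(((M**2 + M**2) - 88) + 5) = (-286 + M)/((2*M**2 - 88) + 5) = (-286 + M)/((-88 + 2*M**2) + 5) = (-286 + M)/(-83 + 2*M**2))
29716 + P((-7 + (-1 - 1*5))*(-2)) = 29716 + (-286 + (-7 + (-1 - 1*5))*(-2))/(-83 + 2*((-7 + (-1 - 1*5))*(-2))**2) = 29716 + (-286 + (-7 + (-1 - 5))*(-2))/(-83 + 2*((-7 + (-1 - 5))*(-2))**2) = 29716 + (-286 + (-7 - 6)*(-2))/(-83 + 2*((-7 - 6)*(-2))**2) = 29716 + (-286 - 13*(-2))/(-83 + 2*(-13*(-2))**2) = 29716 + (-286 + 26)/(-83 + 2*26**2) = 29716 - 260/(-83 + 2*676) = 29716 - 260/(-83 + 1352) = 29716 - 260/1269 = 37709344/1269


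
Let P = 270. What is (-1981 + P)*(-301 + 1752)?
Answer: -2482661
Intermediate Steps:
(-1981 + P)*(-301 + 1752) = (-1981 + 270)*(-301 + 1752) = -1711*1451 = -2482661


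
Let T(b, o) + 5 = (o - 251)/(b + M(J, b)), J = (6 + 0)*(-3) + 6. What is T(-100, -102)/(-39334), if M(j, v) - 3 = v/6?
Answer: 323/6706447 ≈ 4.8163e-5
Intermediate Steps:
J = -12 (J = 6*(-3) + 6 = -18 + 6 = -12)
M(j, v) = 3 + v/6
T(b, o) = -5 + (-251 + o)/(3 + 7*b/6) (T(b, o) = -5 + (o - 251)/(b + (3 + b/6)) = -5 + (-251 + o)/(3 + 7*b/6))
T(-100, -102)/(-39334) = ((-1596 - 35*(-100) + 6*(-102))/(18 + 7*(-100)))/(-39334) = ((-1596 + 3500 - 612)/(18 - 700))*(-1/39334) = (1292/(-682))*(-1/39334) = -1/682*1292*(-1/39334) = -646/341*(-1/39334) = 323/6706447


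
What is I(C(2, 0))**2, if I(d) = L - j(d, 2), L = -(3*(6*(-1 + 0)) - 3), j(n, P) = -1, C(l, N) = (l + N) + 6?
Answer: 484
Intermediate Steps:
C(l, N) = 6 + N + l (C(l, N) = (N + l) + 6 = 6 + N + l)
L = 21 (L = -(3*(6*(-1)) - 3) = -(3*(-6) - 3) = -(-18 - 3) = -1*(-21) = 21)
I(d) = 22 (I(d) = 21 - 1*(-1) = 21 + 1 = 22)
I(C(2, 0))**2 = 22**2 = 484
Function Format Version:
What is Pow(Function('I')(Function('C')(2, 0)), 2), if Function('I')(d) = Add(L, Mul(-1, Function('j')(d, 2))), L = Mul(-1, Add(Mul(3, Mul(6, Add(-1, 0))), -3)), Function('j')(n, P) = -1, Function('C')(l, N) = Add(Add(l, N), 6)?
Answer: 484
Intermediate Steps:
Function('C')(l, N) = Add(6, N, l) (Function('C')(l, N) = Add(Add(N, l), 6) = Add(6, N, l))
L = 21 (L = Mul(-1, Add(Mul(3, Mul(6, -1)), -3)) = Mul(-1, Add(Mul(3, -6), -3)) = Mul(-1, Add(-18, -3)) = Mul(-1, -21) = 21)
Function('I')(d) = 22 (Function('I')(d) = Add(21, Mul(-1, -1)) = Add(21, 1) = 22)
Pow(Function('I')(Function('C')(2, 0)), 2) = Pow(22, 2) = 484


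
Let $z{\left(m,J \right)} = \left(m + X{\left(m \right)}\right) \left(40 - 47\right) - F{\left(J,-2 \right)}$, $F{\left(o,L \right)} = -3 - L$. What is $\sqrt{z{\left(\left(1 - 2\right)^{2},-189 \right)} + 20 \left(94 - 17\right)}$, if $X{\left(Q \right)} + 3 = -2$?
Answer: $\sqrt{1569} \approx 39.611$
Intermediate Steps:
$X{\left(Q \right)} = -5$ ($X{\left(Q \right)} = -3 - 2 = -5$)
$z{\left(m,J \right)} = 36 - 7 m$ ($z{\left(m,J \right)} = \left(m - 5\right) \left(40 - 47\right) - \left(-3 - -2\right) = \left(-5 + m\right) \left(-7\right) - \left(-3 + 2\right) = \left(35 - 7 m\right) - -1 = \left(35 - 7 m\right) + 1 = 36 - 7 m$)
$\sqrt{z{\left(\left(1 - 2\right)^{2},-189 \right)} + 20 \left(94 - 17\right)} = \sqrt{\left(36 - 7 \left(1 - 2\right)^{2}\right) + 20 \left(94 - 17\right)} = \sqrt{\left(36 - 7 \left(-1\right)^{2}\right) + 20 \cdot 77} = \sqrt{\left(36 - 7\right) + 1540} = \sqrt{29 + 1540} = \sqrt{1569}$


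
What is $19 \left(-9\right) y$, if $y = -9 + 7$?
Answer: $342$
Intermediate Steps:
$y = -2$
$19 \left(-9\right) y = 19 \left(-9\right) \left(-2\right) = \left(-171\right) \left(-2\right) = 342$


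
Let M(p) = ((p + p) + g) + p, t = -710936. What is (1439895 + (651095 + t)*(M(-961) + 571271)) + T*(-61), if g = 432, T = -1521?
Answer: -34037224944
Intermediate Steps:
M(p) = 432 + 3*p (M(p) = ((p + p) + 432) + p = (2*p + 432) + p = (432 + 2*p) + p = 432 + 3*p)
(1439895 + (651095 + t)*(M(-961) + 571271)) + T*(-61) = (1439895 + (651095 - 710936)*((432 + 3*(-961)) + 571271)) - 1521*(-61) = (1439895 - 59841*((432 - 2883) + 571271)) + 92781 = (1439895 - 59841*(-2451 + 571271)) + 92781 = (1439895 - 59841*568820) + 92781 = (1439895 - 34038757620) + 92781 = -34037317725 + 92781 = -34037224944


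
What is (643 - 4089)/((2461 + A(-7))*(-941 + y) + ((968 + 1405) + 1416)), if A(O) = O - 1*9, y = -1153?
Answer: 3446/5116041 ≈ 0.00067357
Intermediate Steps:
A(O) = -9 + O (A(O) = O - 9 = -9 + O)
(643 - 4089)/((2461 + A(-7))*(-941 + y) + ((968 + 1405) + 1416)) = (643 - 4089)/((2461 + (-9 - 7))*(-941 - 1153) + ((968 + 1405) + 1416)) = -3446/((2461 - 16)*(-2094) + (2373 + 1416)) = -3446/(2445*(-2094) + 3789) = -3446/(-5119830 + 3789) = -3446/(-5116041) = -3446*(-1/5116041) = 3446/5116041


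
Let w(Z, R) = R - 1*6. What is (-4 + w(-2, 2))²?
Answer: 64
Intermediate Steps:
w(Z, R) = -6 + R (w(Z, R) = R - 6 = -6 + R)
(-4 + w(-2, 2))² = (-4 + (-6 + 2))² = (-4 - 4)² = (-8)² = 64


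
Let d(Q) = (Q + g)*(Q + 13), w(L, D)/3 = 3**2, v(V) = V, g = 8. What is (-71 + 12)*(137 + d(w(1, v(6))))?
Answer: -90683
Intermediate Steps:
w(L, D) = 27 (w(L, D) = 3*3**2 = 3*9 = 27)
d(Q) = (8 + Q)*(13 + Q) (d(Q) = (Q + 8)*(Q + 13) = (8 + Q)*(13 + Q))
(-71 + 12)*(137 + d(w(1, v(6)))) = (-71 + 12)*(137 + (104 + 27**2 + 21*27)) = -59*(137 + (104 + 729 + 567)) = -59*(137 + 1400) = -59*1537 = -90683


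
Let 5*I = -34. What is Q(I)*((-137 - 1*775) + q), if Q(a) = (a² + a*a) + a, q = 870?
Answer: -89964/25 ≈ -3598.6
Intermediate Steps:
I = -34/5 (I = (⅕)*(-34) = -34/5 ≈ -6.8000)
Q(a) = a + 2*a² (Q(a) = (a² + a²) + a = 2*a² + a = a + 2*a²)
Q(I)*((-137 - 1*775) + q) = (-34*(1 + 2*(-34/5))/5)*((-137 - 1*775) + 870) = (-34*(1 - 68/5)/5)*((-137 - 775) + 870) = (-34/5*(-63/5))*(-912 + 870) = (2142/25)*(-42) = -89964/25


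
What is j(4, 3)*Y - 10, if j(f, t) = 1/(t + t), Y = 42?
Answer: -3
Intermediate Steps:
j(f, t) = 1/(2*t)
j(4, 3)*Y - 10 = ((½)/3)*42 - 10 = ((½)*(⅓))*42 - 10 = (⅙)*42 - 10 = 7 - 10 = -3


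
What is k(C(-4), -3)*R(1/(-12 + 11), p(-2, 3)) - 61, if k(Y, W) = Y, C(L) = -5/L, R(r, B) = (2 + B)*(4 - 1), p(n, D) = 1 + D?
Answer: -77/2 ≈ -38.500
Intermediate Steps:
R(r, B) = 6 + 3*B (R(r, B) = (2 + B)*3 = 6 + 3*B)
k(C(-4), -3)*R(1/(-12 + 11), p(-2, 3)) - 61 = (-5/(-4))*(6 + 3*(1 + 3)) - 61 = (-5*(-1/4))*(6 + 3*4) - 61 = 5*(6 + 12)/4 - 61 = (5/4)*18 - 61 = 45/2 - 61 = -77/2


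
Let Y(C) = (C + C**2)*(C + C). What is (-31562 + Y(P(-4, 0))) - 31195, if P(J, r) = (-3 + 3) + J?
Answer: -62853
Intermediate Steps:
P(J, r) = J (P(J, r) = 0 + J = J)
Y(C) = 2*C*(C + C**2) (Y(C) = (C + C**2)*(2*C) = 2*C*(C + C**2))
(-31562 + Y(P(-4, 0))) - 31195 = (-31562 + 2*(-4)**2*(1 - 4)) - 31195 = (-31562 + 2*16*(-3)) - 31195 = (-31562 - 96) - 31195 = -31658 - 31195 = -62853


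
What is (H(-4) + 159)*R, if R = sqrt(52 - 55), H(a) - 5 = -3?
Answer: 161*I*sqrt(3) ≈ 278.86*I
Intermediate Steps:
H(a) = 2 (H(a) = 5 - 3 = 2)
R = I*sqrt(3) (R = sqrt(-3) = I*sqrt(3) ≈ 1.732*I)
(H(-4) + 159)*R = (2 + 159)*(I*sqrt(3)) = 161*(I*sqrt(3)) = 161*I*sqrt(3)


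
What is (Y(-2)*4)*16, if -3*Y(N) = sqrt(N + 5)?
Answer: -64*sqrt(3)/3 ≈ -36.950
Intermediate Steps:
Y(N) = -sqrt(5 + N)/3 (Y(N) = -sqrt(N + 5)/3 = -sqrt(5 + N)/3)
(Y(-2)*4)*16 = (-sqrt(5 - 2)/3*4)*16 = (-sqrt(3)/3*4)*16 = -4*sqrt(3)/3*16 = -64*sqrt(3)/3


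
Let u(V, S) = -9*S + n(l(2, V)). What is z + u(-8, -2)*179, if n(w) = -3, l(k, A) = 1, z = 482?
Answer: 3167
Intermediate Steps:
u(V, S) = -3 - 9*S (u(V, S) = -9*S - 3 = -3 - 9*S)
z + u(-8, -2)*179 = 482 + (-3 - 9*(-2))*179 = 482 + (-3 + 18)*179 = 482 + 15*179 = 482 + 2685 = 3167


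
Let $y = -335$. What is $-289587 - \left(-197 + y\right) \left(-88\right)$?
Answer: $-336403$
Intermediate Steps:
$-289587 - \left(-197 + y\right) \left(-88\right) = -289587 - \left(-197 - 335\right) \left(-88\right) = -289587 - \left(-532\right) \left(-88\right) = -289587 - 46816 = -336403$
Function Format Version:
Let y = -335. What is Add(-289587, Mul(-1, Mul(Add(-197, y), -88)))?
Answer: -336403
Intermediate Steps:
Add(-289587, Mul(-1, Mul(Add(-197, y), -88))) = Add(-289587, Mul(-1, Mul(Add(-197, -335), -88))) = Add(-289587, Mul(-1, Mul(-532, -88))) = Add(-289587, Mul(-1, 46816)) = Add(-289587, -46816) = -336403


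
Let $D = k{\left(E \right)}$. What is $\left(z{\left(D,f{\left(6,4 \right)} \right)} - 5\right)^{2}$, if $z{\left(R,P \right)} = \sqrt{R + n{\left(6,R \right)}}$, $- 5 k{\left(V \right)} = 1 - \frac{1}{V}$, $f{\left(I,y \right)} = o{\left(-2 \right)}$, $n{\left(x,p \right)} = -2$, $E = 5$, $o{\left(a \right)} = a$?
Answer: $\frac{571}{25} - 6 i \sqrt{6} \approx 22.84 - 14.697 i$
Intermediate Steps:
$f{\left(I,y \right)} = -2$
$k{\left(V \right)} = - \frac{1}{5} + \frac{1}{5 V}$ ($k{\left(V \right)} = - \frac{1 - \frac{1}{V}}{5} = - \frac{1}{5} + \frac{1}{5 V}$)
$D = - \frac{4}{25}$ ($D = \frac{1 - 5}{5 \cdot 5} = \frac{1}{5} \cdot \frac{1}{5} \left(1 - 5\right) = \frac{1}{5} \cdot \frac{1}{5} \left(-4\right) = - \frac{4}{25} \approx -0.16$)
$z{\left(R,P \right)} = \sqrt{-2 + R}$ ($z{\left(R,P \right)} = \sqrt{R - 2} = \sqrt{-2 + R}$)
$\left(z{\left(D,f{\left(6,4 \right)} \right)} - 5\right)^{2} = \left(\sqrt{-2 - \frac{4}{25}} - 5\right)^{2} = \left(\sqrt{- \frac{54}{25}} - 5\right)^{2} = \left(\frac{3 i \sqrt{6}}{5} - 5\right)^{2} = \left(-5 + \frac{3 i \sqrt{6}}{5}\right)^{2}$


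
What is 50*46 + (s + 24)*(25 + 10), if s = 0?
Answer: 3140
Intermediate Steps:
50*46 + (s + 24)*(25 + 10) = 50*46 + (0 + 24)*(25 + 10) = 2300 + 24*35 = 2300 + 840 = 3140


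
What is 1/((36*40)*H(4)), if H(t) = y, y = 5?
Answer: 1/7200 ≈ 0.00013889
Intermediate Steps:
H(t) = 5
1/((36*40)*H(4)) = 1/((36*40)*5) = 1/(1440*5) = 1/7200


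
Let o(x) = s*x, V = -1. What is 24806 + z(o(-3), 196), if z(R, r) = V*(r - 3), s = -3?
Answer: 24613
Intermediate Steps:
o(x) = -3*x
z(R, r) = 3 - r (z(R, r) = -(r - 3) = -(-3 + r) = 3 - r)
24806 + z(o(-3), 196) = 24806 + (3 - 1*196) = 24806 + (3 - 196) = 24806 - 193 = 24613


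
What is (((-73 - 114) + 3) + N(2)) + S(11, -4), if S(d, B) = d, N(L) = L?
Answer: -171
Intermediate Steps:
(((-73 - 114) + 3) + N(2)) + S(11, -4) = (((-73 - 114) + 3) + 2) + 11 = ((-187 + 3) + 2) + 11 = (-184 + 2) + 11 = -182 + 11 = -171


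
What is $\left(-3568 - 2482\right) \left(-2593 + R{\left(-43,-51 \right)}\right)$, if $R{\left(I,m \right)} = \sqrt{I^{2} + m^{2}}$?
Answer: $15687650 - 30250 \sqrt{178} \approx 1.5284 \cdot 10^{7}$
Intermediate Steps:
$\left(-3568 - 2482\right) \left(-2593 + R{\left(-43,-51 \right)}\right) = \left(-3568 - 2482\right) \left(-2593 + \sqrt{\left(-43\right)^{2} + \left(-51\right)^{2}}\right) = - 6050 \left(-2593 + \sqrt{1849 + 2601}\right) = - 6050 \left(-2593 + \sqrt{4450}\right) = - 6050 \left(-2593 + 5 \sqrt{178}\right) = 15687650 - 30250 \sqrt{178}$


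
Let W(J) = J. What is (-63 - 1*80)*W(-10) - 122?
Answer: 1308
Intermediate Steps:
(-63 - 1*80)*W(-10) - 122 = (-63 - 1*80)*(-10) - 122 = (-63 - 80)*(-10) - 122 = -143*(-10) - 122 = 1430 - 122 = 1308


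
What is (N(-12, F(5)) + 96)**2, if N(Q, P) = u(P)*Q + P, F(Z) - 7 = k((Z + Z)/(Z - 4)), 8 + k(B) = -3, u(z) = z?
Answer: 19600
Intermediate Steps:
k(B) = -11 (k(B) = -8 - 3 = -11)
F(Z) = -4 (F(Z) = 7 - 11 = -4)
N(Q, P) = P + P*Q (N(Q, P) = P*Q + P = P + P*Q)
(N(-12, F(5)) + 96)**2 = (-4*(1 - 12) + 96)**2 = (-4*(-11) + 96)**2 = (44 + 96)**2 = 140**2 = 19600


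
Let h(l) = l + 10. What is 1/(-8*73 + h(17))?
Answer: -1/557 ≈ -0.0017953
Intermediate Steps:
h(l) = 10 + l
1/(-8*73 + h(17)) = 1/(-8*73 + (10 + 17)) = 1/(-584 + 27) = 1/(-557) = -1/557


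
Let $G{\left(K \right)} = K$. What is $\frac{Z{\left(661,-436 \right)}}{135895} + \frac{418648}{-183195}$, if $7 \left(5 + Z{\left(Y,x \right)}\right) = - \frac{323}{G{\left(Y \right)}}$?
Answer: $- \frac{52648873558646}{23038096299435} \approx -2.2853$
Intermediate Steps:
$Z{\left(Y,x \right)} = -5 - \frac{323}{7 Y}$ ($Z{\left(Y,x \right)} = -5 + \frac{\left(-323\right) \frac{1}{Y}}{7} = -5 - \frac{323}{7 Y}$)
$\frac{Z{\left(661,-436 \right)}}{135895} + \frac{418648}{-183195} = \frac{-5 - \frac{323}{7 \cdot 661}}{135895} + \frac{418648}{-183195} = \left(-5 - \frac{323}{4627}\right) \frac{1}{135895} + 418648 \left(- \frac{1}{183195}\right) = \left(-5 - \frac{323}{4627}\right) \frac{1}{135895} - \frac{418648}{183195} = \left(- \frac{23458}{4627}\right) \frac{1}{135895} - \frac{418648}{183195} = - \frac{23458}{628786165} - \frac{418648}{183195} = - \frac{52648873558646}{23038096299435}$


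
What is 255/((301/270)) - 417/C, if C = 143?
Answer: 9720033/43043 ≈ 225.82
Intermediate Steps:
255/((301/270)) - 417/C = 255/((301/270)) - 417/143 = 255/((301*(1/270))) - 417*1/143 = 255/(301/270) - 417/143 = 255*(270/301) - 417/143 = 68850/301 - 417/143 = 9720033/43043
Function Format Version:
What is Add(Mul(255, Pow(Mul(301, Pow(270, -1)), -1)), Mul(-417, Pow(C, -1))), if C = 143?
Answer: Rational(9720033, 43043) ≈ 225.82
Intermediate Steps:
Add(Mul(255, Pow(Mul(301, Pow(270, -1)), -1)), Mul(-417, Pow(C, -1))) = Add(Mul(255, Pow(Mul(301, Pow(270, -1)), -1)), Mul(-417, Pow(143, -1))) = Add(Mul(255, Pow(Mul(301, Rational(1, 270)), -1)), Mul(-417, Rational(1, 143))) = Add(Mul(255, Pow(Rational(301, 270), -1)), Rational(-417, 143)) = Add(Mul(255, Rational(270, 301)), Rational(-417, 143)) = Add(Rational(68850, 301), Rational(-417, 143)) = Rational(9720033, 43043)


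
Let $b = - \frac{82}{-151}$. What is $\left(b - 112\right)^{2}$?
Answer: $\frac{283248900}{22801} \approx 12423.0$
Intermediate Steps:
$b = \frac{82}{151}$ ($b = \left(-82\right) \left(- \frac{1}{151}\right) = \frac{82}{151} \approx 0.54305$)
$\left(b - 112\right)^{2} = \left(\frac{82}{151} - 112\right)^{2} = \left(- \frac{16830}{151}\right)^{2} = \frac{283248900}{22801}$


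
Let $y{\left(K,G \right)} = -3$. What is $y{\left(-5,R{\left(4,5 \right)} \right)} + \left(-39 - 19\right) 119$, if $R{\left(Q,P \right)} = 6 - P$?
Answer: $-6905$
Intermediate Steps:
$y{\left(-5,R{\left(4,5 \right)} \right)} + \left(-39 - 19\right) 119 = -3 + \left(-39 - 19\right) 119 = -3 - 6902 = -6905$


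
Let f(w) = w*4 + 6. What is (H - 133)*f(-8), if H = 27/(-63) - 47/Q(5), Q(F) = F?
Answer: 129974/35 ≈ 3713.5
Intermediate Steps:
f(w) = 6 + 4*w (f(w) = 4*w + 6 = 6 + 4*w)
H = -344/35 (H = 27/(-63) - 47/5 = 27*(-1/63) - 47*1/5 = -3/7 - 47/5 = -344/35 ≈ -9.8286)
(H - 133)*f(-8) = (-344/35 - 133)*(6 + 4*(-8)) = -4999*(6 - 32)/35 = -4999/35*(-26) = 129974/35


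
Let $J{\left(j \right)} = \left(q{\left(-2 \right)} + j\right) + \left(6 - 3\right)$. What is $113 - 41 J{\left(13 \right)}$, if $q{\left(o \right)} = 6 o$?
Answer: $-51$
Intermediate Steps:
$J{\left(j \right)} = -9 + j$ ($J{\left(j \right)} = \left(6 \left(-2\right) + j\right) + \left(6 - 3\right) = \left(-12 + j\right) + 3 = -9 + j$)
$113 - 41 J{\left(13 \right)} = 113 - 41 \left(-9 + 13\right) = 113 - 164 = -51$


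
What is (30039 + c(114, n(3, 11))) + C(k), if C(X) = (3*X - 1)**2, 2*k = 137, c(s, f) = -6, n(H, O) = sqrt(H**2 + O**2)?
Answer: 287413/4 ≈ 71853.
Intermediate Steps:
k = 137/2 (k = (1/2)*137 = 137/2 ≈ 68.500)
C(X) = (-1 + 3*X)**2
(30039 + c(114, n(3, 11))) + C(k) = (30039 - 6) + (-1 + 3*(137/2))**2 = 30033 + (-1 + 411/2)**2 = 30033 + (409/2)**2 = 30033 + 167281/4 = 287413/4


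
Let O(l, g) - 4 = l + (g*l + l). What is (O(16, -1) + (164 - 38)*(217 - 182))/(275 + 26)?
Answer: 4430/301 ≈ 14.718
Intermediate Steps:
O(l, g) = 4 + 2*l + g*l (O(l, g) = 4 + (l + (g*l + l)) = 4 + (l + (l + g*l)) = 4 + (2*l + g*l) = 4 + 2*l + g*l)
(O(16, -1) + (164 - 38)*(217 - 182))/(275 + 26) = ((4 + 2*16 - 1*16) + (164 - 38)*(217 - 182))/(275 + 26) = ((4 + 32 - 16) + 126*35)/301 = (20 + 4410)*(1/301) = 4430*(1/301) = 4430/301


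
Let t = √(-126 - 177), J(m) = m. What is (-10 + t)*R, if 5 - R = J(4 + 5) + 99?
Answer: 1030 - 103*I*√303 ≈ 1030.0 - 1792.9*I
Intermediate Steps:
t = I*√303 (t = √(-303) = I*√303 ≈ 17.407*I)
R = -103 (R = 5 - ((4 + 5) + 99) = 5 - (9 + 99) = 5 - 1*108 = 5 - 108 = -103)
(-10 + t)*R = (-10 + I*√303)*(-103) = 1030 - 103*I*√303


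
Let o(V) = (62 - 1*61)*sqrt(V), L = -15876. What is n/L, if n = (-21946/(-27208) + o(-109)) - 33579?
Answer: 456797743/215977104 - I*sqrt(109)/15876 ≈ 2.115 - 0.00065762*I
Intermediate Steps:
o(V) = sqrt(V) (o(V) = (62 - 61)*sqrt(V) = 1*sqrt(V) = sqrt(V))
n = -456797743/13604 + I*sqrt(109) (n = (-21946/(-27208) + sqrt(-109)) - 33579 = (-21946*(-1/27208) + I*sqrt(109)) - 33579 = (10973/13604 + I*sqrt(109)) - 33579 = -456797743/13604 + I*sqrt(109) ≈ -33578.0 + 10.44*I)
n/L = (-456797743/13604 + I*sqrt(109))/(-15876) = (-456797743/13604 + I*sqrt(109))*(-1/15876) = 456797743/215977104 - I*sqrt(109)/15876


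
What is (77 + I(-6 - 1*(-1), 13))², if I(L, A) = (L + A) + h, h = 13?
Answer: 9604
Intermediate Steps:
I(L, A) = 13 + A + L (I(L, A) = (L + A) + 13 = (A + L) + 13 = 13 + A + L)
(77 + I(-6 - 1*(-1), 13))² = (77 + (13 + 13 + (-6 - 1*(-1))))² = (77 + (13 + 13 + (-6 + 1)))² = (77 + (13 + 13 - 5))² = (77 + 21)² = 98² = 9604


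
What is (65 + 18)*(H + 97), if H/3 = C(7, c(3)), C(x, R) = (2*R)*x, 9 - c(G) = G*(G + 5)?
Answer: -44239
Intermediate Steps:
c(G) = 9 - G*(5 + G) (c(G) = 9 - G*(G + 5) = 9 - G*(5 + G))
C(x, R) = 2*R*x
H = -630 (H = 3*(2*(9 - 1*3² - 5*3)*7) = 3*(2*(9 - 1*9 - 15)*7) = 3*(2*(9 - 9 - 15)*7) = 3*(2*(-15)*7) = 3*(-210) = -630)
(65 + 18)*(H + 97) = (65 + 18)*(-630 + 97) = 83*(-533) = -44239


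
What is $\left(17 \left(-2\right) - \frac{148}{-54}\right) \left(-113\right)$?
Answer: $\frac{95372}{27} \approx 3532.3$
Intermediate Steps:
$\left(17 \left(-2\right) - \frac{148}{-54}\right) \left(-113\right) = \left(-34 - - \frac{74}{27}\right) \left(-113\right) = \left(-34 + \frac{74}{27}\right) \left(-113\right) = \left(- \frac{844}{27}\right) \left(-113\right) = \frac{95372}{27}$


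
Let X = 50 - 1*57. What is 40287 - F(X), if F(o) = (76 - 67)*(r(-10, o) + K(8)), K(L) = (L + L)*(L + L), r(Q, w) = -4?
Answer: 38019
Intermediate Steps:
X = -7 (X = 50 - 57 = -7)
K(L) = 4*L² (K(L) = (2*L)*(2*L) = 4*L²)
F(o) = 2268 (F(o) = (76 - 67)*(-4 + 4*8²) = 9*(-4 + 4*64) = 9*(-4 + 256) = 9*252 = 2268)
40287 - F(X) = 40287 - 1*2268 = 40287 - 2268 = 38019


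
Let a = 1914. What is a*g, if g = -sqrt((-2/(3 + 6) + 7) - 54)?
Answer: -3190*I*sqrt(17) ≈ -13153.0*I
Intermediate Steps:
g = -5*I*sqrt(17)/3 (g = -sqrt((-2/9 + 7) - 54) = -sqrt(61/9 - 54) = -sqrt(-425/9) = -5*I*sqrt(17)/3 ≈ -6.8718*I)
a*g = 1914*(-5*I*sqrt(17)/3) = -3190*I*sqrt(17)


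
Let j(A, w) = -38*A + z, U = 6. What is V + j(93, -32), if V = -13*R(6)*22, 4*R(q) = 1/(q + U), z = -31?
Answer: -85703/24 ≈ -3571.0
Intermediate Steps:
R(q) = 1/(4*(6 + q)) (R(q) = 1/(4*(q + 6)) = 1/(4*(6 + q)))
j(A, w) = -31 - 38*A (j(A, w) = -38*A - 31 = -31 - 38*A)
V = -143/24 (V = -13/(4*(6 + 6))*22 = -13/(4*12)*22 = -13*1/48*22 = -13/48*22 = -143/24 ≈ -5.9583)
V + j(93, -32) = -143/24 + (-31 - 38*93) = -143/24 + (-31 - 3534) = -143/24 - 3565 = -85703/24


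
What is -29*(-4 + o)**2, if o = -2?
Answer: -1044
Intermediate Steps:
-29*(-4 + o)**2 = -29*(-4 - 2)**2 = -29*(-6)**2 = -29*36 = -1044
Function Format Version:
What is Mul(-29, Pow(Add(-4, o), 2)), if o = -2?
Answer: -1044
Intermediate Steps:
Mul(-29, Pow(Add(-4, o), 2)) = Mul(-29, Pow(Add(-4, -2), 2)) = Mul(-29, Pow(-6, 2)) = Mul(-29, 36) = -1044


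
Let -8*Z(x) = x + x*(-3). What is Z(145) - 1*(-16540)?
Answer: 66305/4 ≈ 16576.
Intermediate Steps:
Z(x) = x/4 (Z(x) = -(x + x*(-3))/8 = -(x - 3*x)/8 = -(-1)*x/4 = x/4)
Z(145) - 1*(-16540) = (1/4)*145 - 1*(-16540) = 145/4 + 16540 = 66305/4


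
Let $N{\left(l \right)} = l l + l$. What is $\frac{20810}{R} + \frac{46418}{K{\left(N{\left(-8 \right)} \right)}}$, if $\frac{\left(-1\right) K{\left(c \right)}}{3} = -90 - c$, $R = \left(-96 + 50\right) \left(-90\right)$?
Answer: $\frac{3354755}{30222} \approx 111.0$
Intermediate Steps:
$N{\left(l \right)} = l + l^{2}$ ($N{\left(l \right)} = l^{2} + l = l + l^{2}$)
$R = 4140$ ($R = \left(-46\right) \left(-90\right) = 4140$)
$K{\left(c \right)} = 270 + 3 c$ ($K{\left(c \right)} = - 3 \left(-90 - c\right) = 270 + 3 c$)
$\frac{20810}{R} + \frac{46418}{K{\left(N{\left(-8 \right)} \right)}} = \frac{20810}{4140} + \frac{46418}{270 + 3 \left(- 8 \left(1 - 8\right)\right)} = 20810 \cdot \frac{1}{4140} + \frac{46418}{270 + 3 \left(\left(-8\right) \left(-7\right)\right)} = \frac{2081}{414} + \frac{46418}{270 + 3 \cdot 56} = \frac{2081}{414} + \frac{46418}{270 + 168} = \frac{2081}{414} + \frac{46418}{438} = \frac{2081}{414} + 46418 \cdot \frac{1}{438} = \frac{2081}{414} + \frac{23209}{219} = \frac{3354755}{30222}$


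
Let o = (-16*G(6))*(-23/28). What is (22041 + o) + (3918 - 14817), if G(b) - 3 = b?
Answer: 78822/7 ≈ 11260.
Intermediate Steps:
G(b) = 3 + b
o = 828/7 (o = (-16*(3 + 6))*(-23/28) = (-16*9)*(-23*1/28) = -144*(-23/28) = 828/7 ≈ 118.29)
(22041 + o) + (3918 - 14817) = (22041 + 828/7) + (3918 - 14817) = 155115/7 - 10899 = 78822/7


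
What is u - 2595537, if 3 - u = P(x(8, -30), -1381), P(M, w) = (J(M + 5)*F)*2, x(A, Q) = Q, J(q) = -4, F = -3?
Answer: -2595558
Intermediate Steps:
P(M, w) = 24 (P(M, w) = -4*(-3)*2 = 12*2 = 24)
u = -21 (u = 3 - 1*24 = 3 - 24 = -21)
u - 2595537 = -21 - 2595537 = -2595558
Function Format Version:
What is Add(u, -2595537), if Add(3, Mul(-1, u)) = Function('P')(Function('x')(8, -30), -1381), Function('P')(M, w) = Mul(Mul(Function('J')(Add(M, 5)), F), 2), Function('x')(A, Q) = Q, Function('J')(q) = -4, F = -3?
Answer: -2595558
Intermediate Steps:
Function('P')(M, w) = 24 (Function('P')(M, w) = Mul(Mul(-4, -3), 2) = Mul(12, 2) = 24)
u = -21 (u = Add(3, Mul(-1, 24)) = Add(3, -24) = -21)
Add(u, -2595537) = Add(-21, -2595537) = -2595558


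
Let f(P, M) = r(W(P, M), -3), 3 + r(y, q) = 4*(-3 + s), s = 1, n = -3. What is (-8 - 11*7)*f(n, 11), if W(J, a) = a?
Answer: 935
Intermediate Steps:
r(y, q) = -11 (r(y, q) = -3 + 4*(-3 + 1) = -3 + 4*(-2) = -3 - 8 = -11)
f(P, M) = -11
(-8 - 11*7)*f(n, 11) = (-8 - 11*7)*(-11) = (-8 - 77)*(-11) = -85*(-11) = 935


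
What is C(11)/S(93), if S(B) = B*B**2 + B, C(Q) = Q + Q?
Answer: 11/402225 ≈ 2.7348e-5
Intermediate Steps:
C(Q) = 2*Q
S(B) = B + B**3 (S(B) = B**3 + B = B + B**3)
C(11)/S(93) = (2*11)/(93 + 93**3) = 22/(93 + 804357) = 22/804450 = 22*(1/804450) = 11/402225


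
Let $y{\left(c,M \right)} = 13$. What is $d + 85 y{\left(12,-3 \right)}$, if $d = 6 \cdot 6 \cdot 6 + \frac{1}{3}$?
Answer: $\frac{3964}{3} \approx 1321.3$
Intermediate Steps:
$d = \frac{649}{3}$ ($d = 36 \cdot 6 + \frac{1}{3} = 216 + \frac{1}{3} = \frac{649}{3} \approx 216.33$)
$d + 85 y{\left(12,-3 \right)} = \frac{649}{3} + 85 \cdot 13 = \frac{649}{3} + 1105 = \frac{3964}{3}$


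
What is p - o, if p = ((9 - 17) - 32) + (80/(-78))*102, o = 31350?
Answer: -409430/13 ≈ -31495.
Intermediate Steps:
p = -1880/13 (p = (-8 - 32) + (80*(-1/78))*102 = -40 - 40/39*102 = -40 - 1360/13 = -1880/13 ≈ -144.62)
p - o = -1880/13 - 1*31350 = -1880/13 - 31350 = -409430/13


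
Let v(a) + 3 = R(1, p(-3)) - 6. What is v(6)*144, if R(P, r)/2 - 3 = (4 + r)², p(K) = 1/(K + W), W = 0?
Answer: 3440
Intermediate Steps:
p(K) = 1/K (p(K) = 1/(K + 0) = 1/K)
R(P, r) = 6 + 2*(4 + r)²
v(a) = 215/9 (v(a) = -3 + ((6 + 2*(4 + 1/(-3))²) - 6) = -3 + ((6 + 2*(4 - ⅓)²) - 6) = -3 + ((6 + 2*(11/3)²) - 6) = -3 + ((6 + 2*(121/9)) - 6) = -3 + ((6 + 242/9) - 6) = -3 + (296/9 - 6) = -3 + 242/9 = 215/9)
v(6)*144 = (215/9)*144 = 3440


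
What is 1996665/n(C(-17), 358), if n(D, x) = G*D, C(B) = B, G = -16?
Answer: 1996665/272 ≈ 7340.7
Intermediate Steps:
n(D, x) = -16*D
1996665/n(C(-17), 358) = 1996665/((-16*(-17))) = 1996665/272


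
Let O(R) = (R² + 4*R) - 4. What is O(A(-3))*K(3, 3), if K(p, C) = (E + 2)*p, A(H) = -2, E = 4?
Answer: -144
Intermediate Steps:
O(R) = -4 + R² + 4*R
K(p, C) = 6*p (K(p, C) = (4 + 2)*p = 6*p)
O(A(-3))*K(3, 3) = (-4 + (-2)² + 4*(-2))*(6*3) = (-4 + 4 - 8)*18 = -8*18 = -144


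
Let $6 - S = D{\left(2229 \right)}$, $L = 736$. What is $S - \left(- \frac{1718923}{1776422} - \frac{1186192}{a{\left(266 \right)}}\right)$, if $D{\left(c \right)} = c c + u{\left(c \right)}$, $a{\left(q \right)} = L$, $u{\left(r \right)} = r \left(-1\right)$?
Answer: $- \frac{101420947924650}{20428853} \approx -4.9646 \cdot 10^{6}$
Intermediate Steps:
$u{\left(r \right)} = - r$
$a{\left(q \right)} = 736$
$D{\left(c \right)} = c^{2} - c$ ($D{\left(c \right)} = c c - c = c^{2} - c$)
$S = -4966206$ ($S = 6 - 2229 \left(-1 + 2229\right) = 6 - 2229 \cdot 2228 = 6 - 4966212 = -4966206$)
$S - \left(- \frac{1718923}{1776422} - \frac{1186192}{a{\left(266 \right)}}\right) = -4966206 - \left(- \frac{1718923}{1776422} - \frac{1186192}{736}\right) = -4966206 - \left(\left(-1718923\right) \frac{1}{1776422} - \frac{74137}{46}\right) = -4966206 - \left(- \frac{1718923}{1776422} - \frac{74137}{46}\right) = -4966206 - - \frac{32944417068}{20428853} = -4966206 + \frac{32944417068}{20428853} = - \frac{101420947924650}{20428853}$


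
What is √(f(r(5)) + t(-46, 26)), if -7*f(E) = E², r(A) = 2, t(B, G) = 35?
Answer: √1687/7 ≈ 5.8676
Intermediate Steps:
f(E) = -E²/7
√(f(r(5)) + t(-46, 26)) = √(-⅐*2² + 35) = √(-⅐*4 + 35) = √(-4/7 + 35) = √(241/7) = √1687/7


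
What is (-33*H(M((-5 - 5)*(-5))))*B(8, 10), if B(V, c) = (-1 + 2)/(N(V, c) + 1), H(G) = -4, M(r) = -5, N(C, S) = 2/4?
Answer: 88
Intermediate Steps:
N(C, S) = 1/2 (N(C, S) = 2*(1/4) = 1/2)
B(V, c) = 2/3 (B(V, c) = (-1 + 2)/(1/2 + 1) = 1/(3/2) = 1*(2/3) = 2/3)
(-33*H(M((-5 - 5)*(-5))))*B(8, 10) = -33*(-4)*(2/3) = 132*(2/3) = 88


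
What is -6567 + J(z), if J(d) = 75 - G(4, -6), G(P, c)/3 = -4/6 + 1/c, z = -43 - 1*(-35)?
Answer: -12979/2 ≈ -6489.5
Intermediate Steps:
z = -8 (z = -43 + 35 = -8)
G(P, c) = -2 + 3/c (G(P, c) = 3*(-4/6 + 1/c) = 3*(-4*⅙ + 1/c) = 3*(-⅔ + 1/c) = -2 + 3/c)
J(d) = 155/2 (J(d) = 75 - (-2 + 3/(-6)) = 75 - (-2 + 3*(-⅙)) = 75 - (-2 - ½) = 75 - 1*(-5/2) = 75 + 5/2 = 155/2)
-6567 + J(z) = -6567 + 155/2 = -12979/2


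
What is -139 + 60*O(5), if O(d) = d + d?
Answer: 461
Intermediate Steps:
O(d) = 2*d
-139 + 60*O(5) = -139 + 60*(2*5) = -139 + 60*10 = -139 + 600 = 461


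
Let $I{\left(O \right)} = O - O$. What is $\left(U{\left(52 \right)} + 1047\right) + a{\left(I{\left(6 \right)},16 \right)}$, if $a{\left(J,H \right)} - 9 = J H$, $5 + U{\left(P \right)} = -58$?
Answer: $993$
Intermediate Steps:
$U{\left(P \right)} = -63$ ($U{\left(P \right)} = -5 - 58 = -63$)
$I{\left(O \right)} = 0$
$a{\left(J,H \right)} = 9 + H J$ ($a{\left(J,H \right)} = 9 + J H = 9 + H J$)
$\left(U{\left(52 \right)} + 1047\right) + a{\left(I{\left(6 \right)},16 \right)} = \left(-63 + 1047\right) + \left(9 + 16 \cdot 0\right) = 984 + \left(9 + 0\right) = 984 + 9 = 993$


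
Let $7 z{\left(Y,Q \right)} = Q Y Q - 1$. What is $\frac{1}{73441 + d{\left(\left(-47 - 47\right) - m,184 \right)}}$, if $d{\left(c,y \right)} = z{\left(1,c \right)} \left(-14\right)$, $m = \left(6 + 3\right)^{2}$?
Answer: $\frac{1}{12193} \approx 8.2014 \cdot 10^{-5}$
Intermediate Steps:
$m = 81$ ($m = 9^{2} = 81$)
$z{\left(Y,Q \right)} = - \frac{1}{7} + \frac{Y Q^{2}}{7}$ ($z{\left(Y,Q \right)} = \frac{Q Y Q - 1}{7} = \frac{Y Q^{2} - 1}{7} = \frac{-1 + Y Q^{2}}{7} = - \frac{1}{7} + \frac{Y Q^{2}}{7}$)
$d{\left(c,y \right)} = 2 - 2 c^{2}$ ($d{\left(c,y \right)} = \left(- \frac{1}{7} + \frac{1}{7} \cdot 1 c^{2}\right) \left(-14\right) = \left(- \frac{1}{7} + \frac{c^{2}}{7}\right) \left(-14\right) = 2 - 2 c^{2}$)
$\frac{1}{73441 + d{\left(\left(-47 - 47\right) - m,184 \right)}} = \frac{1}{73441 + \left(2 - 2 \left(\left(-47 - 47\right) - 81\right)^{2}\right)} = \frac{1}{73441 + \left(2 - 2 \left(-94 - 81\right)^{2}\right)} = \frac{1}{73441 + \left(2 - 2 \left(-175\right)^{2}\right)} = \frac{1}{73441 + \left(2 - 61250\right)} = \frac{1}{73441 - 61248} = \frac{1}{12193}$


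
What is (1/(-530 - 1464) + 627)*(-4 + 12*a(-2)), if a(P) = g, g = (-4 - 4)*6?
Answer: -362568730/997 ≈ -3.6366e+5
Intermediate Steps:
g = -48 (g = -8*6 = -48)
a(P) = -48
(1/(-530 - 1464) + 627)*(-4 + 12*a(-2)) = (1/(-530 - 1464) + 627)*(-4 + 12*(-48)) = (1/(-1994) + 627)*(-4 - 576) = (-1/1994 + 627)*(-580) = (1250237/1994)*(-580) = -362568730/997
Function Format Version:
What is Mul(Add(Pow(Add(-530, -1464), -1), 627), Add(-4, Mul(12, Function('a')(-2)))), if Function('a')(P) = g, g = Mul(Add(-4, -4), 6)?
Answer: Rational(-362568730, 997) ≈ -3.6366e+5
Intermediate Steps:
g = -48 (g = Mul(-8, 6) = -48)
Function('a')(P) = -48
Mul(Add(Pow(Add(-530, -1464), -1), 627), Add(-4, Mul(12, Function('a')(-2)))) = Mul(Add(Pow(Add(-530, -1464), -1), 627), Add(-4, Mul(12, -48))) = Mul(Add(Pow(-1994, -1), 627), Add(-4, -576)) = Mul(Add(Rational(-1, 1994), 627), -580) = Mul(Rational(1250237, 1994), -580) = Rational(-362568730, 997)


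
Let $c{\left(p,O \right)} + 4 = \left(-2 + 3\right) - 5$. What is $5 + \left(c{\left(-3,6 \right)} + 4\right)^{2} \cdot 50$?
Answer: $805$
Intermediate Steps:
$c{\left(p,O \right)} = -8$ ($c{\left(p,O \right)} = -4 + \left(\left(-2 + 3\right) - 5\right) = -4 + \left(1 - 5\right) = -4 - 4 = -8$)
$5 + \left(c{\left(-3,6 \right)} + 4\right)^{2} \cdot 50 = 5 + \left(-8 + 4\right)^{2} \cdot 50 = 5 + \left(-4\right)^{2} \cdot 50 = 5 + 16 \cdot 50 = 5 + 800 = 805$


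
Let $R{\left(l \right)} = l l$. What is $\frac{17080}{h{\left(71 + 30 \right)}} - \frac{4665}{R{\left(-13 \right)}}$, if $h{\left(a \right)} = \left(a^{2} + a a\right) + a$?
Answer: $- \frac{13251425}{495001} \approx -26.771$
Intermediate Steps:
$h{\left(a \right)} = a + 2 a^{2}$ ($h{\left(a \right)} = \left(a^{2} + a^{2}\right) + a = 2 a^{2} + a = a + 2 a^{2}$)
$R{\left(l \right)} = l^{2}$
$\frac{17080}{h{\left(71 + 30 \right)}} - \frac{4665}{R{\left(-13 \right)}} = \frac{17080}{\left(71 + 30\right) \left(1 + 2 \left(71 + 30\right)\right)} - \frac{4665}{\left(-13\right)^{2}} = \frac{17080}{101 \left(1 + 2 \cdot 101\right)} - \frac{4665}{169} = \frac{17080}{101 \left(1 + 202\right)} - \frac{4665}{169} = \frac{17080}{101 \cdot 203} - \frac{4665}{169} = \frac{17080}{20503} - \frac{4665}{169} = 17080 \cdot \frac{1}{20503} - \frac{4665}{169} = \frac{2440}{2929} - \frac{4665}{169} = - \frac{13251425}{495001}$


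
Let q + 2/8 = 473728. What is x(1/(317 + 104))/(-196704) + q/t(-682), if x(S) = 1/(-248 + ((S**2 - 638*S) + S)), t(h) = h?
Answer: -2060485168229179411/2966368098076416 ≈ -694.62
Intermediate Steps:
q = 1894911/4 (q = -1/4 + 473728 = 1894911/4 ≈ 4.7373e+5)
x(S) = 1/(-248 + S**2 - 637*S) (x(S) = 1/(-248 + (S**2 - 637*S)) = 1/(-248 + S**2 - 637*S))
x(1/(317 + 104))/(-196704) + q/t(-682) = 1/(-248 + (1/(317 + 104))**2 - 637/(317 + 104)*(-196704)) + (1894911/4)/(-682) = -1/196704/(-248 + (1/421)**2 - 637/421) + (1894911/4)*(-1/682) = -1/196704/(-248 + (1/421)**2 - 637*1/421) - 1894911/2728 = -1/196704/(-248 + 1/177241 - 637/421) - 1894911/2728 = -1/196704/(-44223944/177241) - 1894911/2728 = -177241/44223944*(-1/196704) - 1894911/2728 = 177241/8699026680576 - 1894911/2728 = -2060485168229179411/2966368098076416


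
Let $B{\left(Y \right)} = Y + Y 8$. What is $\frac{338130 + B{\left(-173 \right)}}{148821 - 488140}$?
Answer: $- \frac{336573}{339319} \approx -0.99191$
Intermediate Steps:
$B{\left(Y \right)} = 9 Y$ ($B{\left(Y \right)} = Y + 8 Y = 9 Y$)
$\frac{338130 + B{\left(-173 \right)}}{148821 - 488140} = \frac{338130 + 9 \left(-173\right)}{148821 - 488140} = \frac{338130 - 1557}{-339319} = 336573 \left(- \frac{1}{339319}\right) = - \frac{336573}{339319}$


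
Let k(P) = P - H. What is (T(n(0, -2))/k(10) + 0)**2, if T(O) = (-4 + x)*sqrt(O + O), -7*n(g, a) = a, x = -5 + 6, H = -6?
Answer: 9/448 ≈ 0.020089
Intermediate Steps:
x = 1
n(g, a) = -a/7
k(P) = 6 + P (k(P) = P - 1*(-6) = P + 6 = 6 + P)
T(O) = -3*sqrt(2)*sqrt(O) (T(O) = (-4 + 1)*sqrt(O + O) = -3*sqrt(2)*sqrt(O))
(T(n(0, -2))/k(10) + 0)**2 = ((-3*sqrt(2)*sqrt(-1/7*(-2)))/(6 + 10) + 0)**2 = (-3*sqrt(2)*sqrt(2/7)/16 + 0)**2 = (-3*sqrt(2)*sqrt(14)/7*(1/16) + 0)**2 = (-6*sqrt(7)/7*(1/16) + 0)**2 = (-3*sqrt(7)/56 + 0)**2 = (-3*sqrt(7)/56)**2 = 9/448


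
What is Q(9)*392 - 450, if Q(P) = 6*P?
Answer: 20718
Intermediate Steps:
Q(9)*392 - 450 = (6*9)*392 - 450 = 54*392 - 450 = 21168 - 450 = 20718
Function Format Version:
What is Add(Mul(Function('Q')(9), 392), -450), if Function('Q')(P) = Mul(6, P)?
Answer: 20718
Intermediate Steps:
Add(Mul(Function('Q')(9), 392), -450) = Add(Mul(Mul(6, 9), 392), -450) = Add(Mul(54, 392), -450) = Add(21168, -450) = 20718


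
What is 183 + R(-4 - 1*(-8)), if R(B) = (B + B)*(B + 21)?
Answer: 383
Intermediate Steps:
R(B) = 2*B*(21 + B) (R(B) = (2*B)*(21 + B) = 2*B*(21 + B))
183 + R(-4 - 1*(-8)) = 183 + 2*(-4 - 1*(-8))*(21 + (-4 - 1*(-8))) = 183 + 2*(-4 + 8)*(21 + (-4 + 8)) = 183 + 2*4*(21 + 4) = 183 + 2*4*25 = 183 + 200 = 383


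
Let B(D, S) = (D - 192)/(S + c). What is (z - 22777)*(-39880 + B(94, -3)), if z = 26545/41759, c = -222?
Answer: 8534290381070596/9395775 ≈ 9.0831e+8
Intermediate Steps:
B(D, S) = (-192 + D)/(-222 + S) (B(D, S) = (D - 192)/(S - 222) = (-192 + D)/(-222 + S))
z = 26545/41759 (z = 26545*(1/41759) = 26545/41759 ≈ 0.63567)
(z - 22777)*(-39880 + B(94, -3)) = (26545/41759 - 22777)*(-39880 + (-192 + 94)/(-222 - 3)) = -951118198*(-39880 - 98/(-225))/41759 = -951118198*(-39880 - 1/225*(-98))/41759 = -951118198*(-39880 + 98/225)/41759 = -951118198/41759*(-8972902/225) = 8534290381070596/9395775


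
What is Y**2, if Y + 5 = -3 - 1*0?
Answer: 64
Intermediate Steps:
Y = -8 (Y = -5 + (-3 - 1*0) = -5 + (-3 + 0) = -5 - 3 = -8)
Y**2 = (-8)**2 = 64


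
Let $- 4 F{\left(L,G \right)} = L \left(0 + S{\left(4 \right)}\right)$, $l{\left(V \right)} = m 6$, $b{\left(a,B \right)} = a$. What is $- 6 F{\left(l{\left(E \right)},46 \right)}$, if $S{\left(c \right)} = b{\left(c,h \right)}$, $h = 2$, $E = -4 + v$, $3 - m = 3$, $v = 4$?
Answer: $0$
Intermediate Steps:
$m = 0$ ($m = 3 - 3 = 0$)
$E = 0$ ($E = -4 + 4 = 0$)
$l{\left(V \right)} = 0$ ($l{\left(V \right)} = 0 \cdot 6 = 0$)
$S{\left(c \right)} = c$
$F{\left(L,G \right)} = - L$ ($F{\left(L,G \right)} = - \frac{L \left(0 + 4\right)}{4} = - \frac{L 4}{4} = - \frac{4 L}{4} = - L$)
$- 6 F{\left(l{\left(E \right)},46 \right)} = - 6 \left(\left(-1\right) 0\right) = \left(-6\right) 0 = 0$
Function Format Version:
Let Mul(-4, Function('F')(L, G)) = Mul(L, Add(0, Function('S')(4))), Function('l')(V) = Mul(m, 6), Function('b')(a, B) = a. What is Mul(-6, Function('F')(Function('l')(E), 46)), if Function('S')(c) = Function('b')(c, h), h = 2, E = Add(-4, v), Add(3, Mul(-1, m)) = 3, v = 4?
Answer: 0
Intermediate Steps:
m = 0 (m = Add(3, Mul(-1, 3)) = Add(3, -3) = 0)
E = 0 (E = Add(-4, 4) = 0)
Function('l')(V) = 0 (Function('l')(V) = Mul(0, 6) = 0)
Function('S')(c) = c
Function('F')(L, G) = Mul(-1, L) (Function('F')(L, G) = Mul(Rational(-1, 4), Mul(L, Add(0, 4))) = Mul(Rational(-1, 4), Mul(L, 4)) = Mul(Rational(-1, 4), Mul(4, L)) = Mul(-1, L))
Mul(-6, Function('F')(Function('l')(E), 46)) = Mul(-6, Mul(-1, 0)) = Mul(-6, 0) = 0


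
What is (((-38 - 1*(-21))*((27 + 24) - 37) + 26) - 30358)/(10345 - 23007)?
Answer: 15285/6331 ≈ 2.4143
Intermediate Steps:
(((-38 - 1*(-21))*((27 + 24) - 37) + 26) - 30358)/(10345 - 23007) = (((-38 + 21)*(51 - 37) + 26) - 30358)/(-12662) = ((-17*14 + 26) - 30358)*(-1/12662) = ((-238 + 26) - 30358)*(-1/12662) = (-212 - 30358)*(-1/12662) = -30570*(-1/12662) = 15285/6331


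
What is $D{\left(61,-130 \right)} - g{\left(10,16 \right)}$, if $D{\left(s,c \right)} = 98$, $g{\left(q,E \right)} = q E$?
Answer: $-62$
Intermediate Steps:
$g{\left(q,E \right)} = E q$
$D{\left(61,-130 \right)} - g{\left(10,16 \right)} = 98 - 16 \cdot 10 = 98 - 160 = -62$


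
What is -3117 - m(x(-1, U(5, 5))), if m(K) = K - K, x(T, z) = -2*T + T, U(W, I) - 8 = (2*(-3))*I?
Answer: -3117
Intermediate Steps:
U(W, I) = 8 - 6*I (U(W, I) = 8 + (2*(-3))*I = 8 - 6*I)
x(T, z) = -T
m(K) = 0
-3117 - m(x(-1, U(5, 5))) = -3117 - 1*0 = -3117 + 0 = -3117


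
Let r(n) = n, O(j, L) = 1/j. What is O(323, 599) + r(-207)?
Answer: -66860/323 ≈ -207.00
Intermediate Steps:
O(323, 599) + r(-207) = 1/323 - 207 = -66860/323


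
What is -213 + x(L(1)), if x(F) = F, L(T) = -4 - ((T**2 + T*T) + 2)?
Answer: -221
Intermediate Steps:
L(T) = -6 - 2*T**2 (L(T) = -4 - ((T**2 + T**2) + 2) = -4 - (2*T**2 + 2) = -4 - (2 + 2*T**2) = -4 + (-2 - 2*T**2) = -6 - 2*T**2)
-213 + x(L(1)) = -213 + (-6 - 2*1**2) = -213 + (-6 - 2*1) = -213 + (-6 - 2) = -213 - 8 = -221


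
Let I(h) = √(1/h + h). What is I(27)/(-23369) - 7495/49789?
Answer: -7495/49789 - √2190/210321 ≈ -0.15076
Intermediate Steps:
I(h) = √(h + 1/h)
I(27)/(-23369) - 7495/49789 = √(27 + 1/27)/(-23369) - 7495/49789 = √(27 + 1/27)*(-1/23369) - 7495*1/49789 = √(730/27)*(-1/23369) - 7495/49789 = (√2190/9)*(-1/23369) - 7495/49789 = -√2190/210321 - 7495/49789 = -7495/49789 - √2190/210321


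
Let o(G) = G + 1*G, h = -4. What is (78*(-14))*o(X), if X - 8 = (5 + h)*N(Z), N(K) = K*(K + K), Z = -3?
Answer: -56784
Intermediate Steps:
N(K) = 2*K² (N(K) = K*(2*K) = 2*K²)
X = 26 (X = 8 + (5 - 4)*(2*(-3)²) = 8 + 1*(2*9) = 8 + 1*18 = 8 + 18 = 26)
o(G) = 2*G (o(G) = G + G = 2*G)
(78*(-14))*o(X) = (78*(-14))*(2*26) = -1092*52 = -56784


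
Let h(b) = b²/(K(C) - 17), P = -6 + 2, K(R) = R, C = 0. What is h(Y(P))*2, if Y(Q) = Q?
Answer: -32/17 ≈ -1.8824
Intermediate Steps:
P = -4
h(b) = -b²/17 (h(b) = b²/(0 - 17) = b²/(-17) = -b²/17)
h(Y(P))*2 = -1/17*(-4)²*2 = -1/17*16*2 = -16/17*2 = -32/17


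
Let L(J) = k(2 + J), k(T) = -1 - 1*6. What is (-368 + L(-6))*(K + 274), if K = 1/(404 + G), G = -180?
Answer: -23016375/224 ≈ -1.0275e+5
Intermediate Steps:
k(T) = -7 (k(T) = -1 - 6 = -7)
L(J) = -7
K = 1/224 (K = 1/(404 - 180) = 1/224 ≈ 0.0044643)
(-368 + L(-6))*(K + 274) = (-368 - 7)*(1/224 + 274) = -375*61377/224 = -23016375/224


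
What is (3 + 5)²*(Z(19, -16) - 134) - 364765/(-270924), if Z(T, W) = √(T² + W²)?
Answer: -2323079459/270924 + 64*√617 ≈ -6984.9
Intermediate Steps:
(3 + 5)²*(Z(19, -16) - 134) - 364765/(-270924) = (3 + 5)²*(√(19² + (-16)²) - 134) - 364765/(-270924) = 8²*(√(361 + 256) - 134) - 364765*(-1/270924) = 64*(√617 - 134) + 364765/270924 = 64*(-134 + √617) + 364765/270924 = (-8576 + 64*√617) + 364765/270924 = -2323079459/270924 + 64*√617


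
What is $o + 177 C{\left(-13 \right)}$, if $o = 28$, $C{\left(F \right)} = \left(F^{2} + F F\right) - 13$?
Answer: $57553$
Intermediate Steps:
$C{\left(F \right)} = -13 + 2 F^{2}$ ($C{\left(F \right)} = \left(F^{2} + F^{2}\right) - 13 = 2 F^{2} - 13 = -13 + 2 F^{2}$)
$o + 177 C{\left(-13 \right)} = 28 + 177 \left(-13 + 2 \left(-13\right)^{2}\right) = 28 + 177 \left(-13 + 2 \cdot 169\right) = 28 + 177 \left(-13 + 338\right) = 28 + 177 \cdot 325 = 28 + 57525 = 57553$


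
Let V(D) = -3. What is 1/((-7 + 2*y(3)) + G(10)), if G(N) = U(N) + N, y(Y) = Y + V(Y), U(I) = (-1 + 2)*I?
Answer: 1/13 ≈ 0.076923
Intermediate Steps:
U(I) = I (U(I) = 1*I = I)
y(Y) = -3 + Y (y(Y) = Y - 3 = -3 + Y)
G(N) = 2*N (G(N) = N + N = 2*N)
1/((-7 + 2*y(3)) + G(10)) = 1/((-7 + 2*(-3 + 3)) + 2*10) = 1/((-7 + 2*0) + 20) = 1/((-7 + 0) + 20) = 1/(-7 + 20) = 1/13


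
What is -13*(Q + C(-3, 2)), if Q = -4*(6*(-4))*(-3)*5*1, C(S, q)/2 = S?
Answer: 18798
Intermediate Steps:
C(S, q) = 2*S
Q = -1440 (Q = -4*(-24*(-3))*5*1 = -288*5*1 = -4*360*1 = -1440*1 = -1440)
-13*(Q + C(-3, 2)) = -13*(-1440 + 2*(-3)) = -13*(-1440 - 6) = -13*(-1446) = 18798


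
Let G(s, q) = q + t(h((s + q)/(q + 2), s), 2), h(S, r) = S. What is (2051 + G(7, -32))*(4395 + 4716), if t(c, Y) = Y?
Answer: 18413331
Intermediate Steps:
G(s, q) = 2 + q (G(s, q) = q + 2 = 2 + q)
(2051 + G(7, -32))*(4395 + 4716) = (2051 + (2 - 32))*(4395 + 4716) = (2051 - 30)*9111 = 2021*9111 = 18413331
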